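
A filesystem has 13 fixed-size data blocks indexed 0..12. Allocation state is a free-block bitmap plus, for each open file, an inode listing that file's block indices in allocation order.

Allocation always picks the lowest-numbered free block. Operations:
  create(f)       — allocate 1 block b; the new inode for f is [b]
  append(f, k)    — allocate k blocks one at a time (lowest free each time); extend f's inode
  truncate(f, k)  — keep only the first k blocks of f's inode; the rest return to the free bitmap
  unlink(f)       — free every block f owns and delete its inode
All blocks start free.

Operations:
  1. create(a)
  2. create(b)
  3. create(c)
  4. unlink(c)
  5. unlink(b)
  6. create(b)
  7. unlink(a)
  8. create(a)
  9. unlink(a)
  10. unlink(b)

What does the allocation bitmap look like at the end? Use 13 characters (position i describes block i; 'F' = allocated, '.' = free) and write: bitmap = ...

bitmap = .............

after create(a) → a:[0]  free=[F............]
after create(b) → a:[0], b:[1]  free=[FF...........]
after create(c) → a:[0], b:[1], c:[2]  free=[FFF..........]
after unlink(c) → a:[0], b:[1]  free=[FF...........]
after unlink(b) → a:[0]  free=[F............]
after create(b) → a:[0], b:[1]  free=[FF...........]
after unlink(a) → b:[1]  free=[.F...........]
after create(a) → a:[0], b:[1]  free=[FF...........]
after unlink(a) → b:[1]  free=[.F...........]
after unlink(b) →   free=[.............]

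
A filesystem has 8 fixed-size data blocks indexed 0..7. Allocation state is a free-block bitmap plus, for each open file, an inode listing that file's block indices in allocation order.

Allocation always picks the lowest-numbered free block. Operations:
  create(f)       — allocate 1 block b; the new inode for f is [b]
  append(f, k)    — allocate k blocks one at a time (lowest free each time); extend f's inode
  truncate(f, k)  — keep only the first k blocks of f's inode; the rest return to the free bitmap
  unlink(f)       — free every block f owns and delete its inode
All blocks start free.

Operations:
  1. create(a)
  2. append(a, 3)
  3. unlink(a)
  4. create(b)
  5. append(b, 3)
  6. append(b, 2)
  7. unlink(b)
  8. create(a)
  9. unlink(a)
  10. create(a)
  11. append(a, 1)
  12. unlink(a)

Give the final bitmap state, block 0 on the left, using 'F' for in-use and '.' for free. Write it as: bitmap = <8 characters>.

bitmap = ........

  1. create(a)  ⇒  F.......  {a→[0]}
  2. append(a, 3)  ⇒  FFFF....  {a→[0, 1, 2, 3]}
  3. unlink(a)  ⇒  ........  {}
  4. create(b)  ⇒  F.......  {b→[0]}
  5. append(b, 3)  ⇒  FFFF....  {b→[0, 1, 2, 3]}
  6. append(b, 2)  ⇒  FFFFFF..  {b→[0, 1, 2, 3, 4, 5]}
  7. unlink(b)  ⇒  ........  {}
  8. create(a)  ⇒  F.......  {a→[0]}
  9. unlink(a)  ⇒  ........  {}
  10. create(a)  ⇒  F.......  {a→[0]}
  11. append(a, 1)  ⇒  FF......  {a→[0, 1]}
  12. unlink(a)  ⇒  ........  {}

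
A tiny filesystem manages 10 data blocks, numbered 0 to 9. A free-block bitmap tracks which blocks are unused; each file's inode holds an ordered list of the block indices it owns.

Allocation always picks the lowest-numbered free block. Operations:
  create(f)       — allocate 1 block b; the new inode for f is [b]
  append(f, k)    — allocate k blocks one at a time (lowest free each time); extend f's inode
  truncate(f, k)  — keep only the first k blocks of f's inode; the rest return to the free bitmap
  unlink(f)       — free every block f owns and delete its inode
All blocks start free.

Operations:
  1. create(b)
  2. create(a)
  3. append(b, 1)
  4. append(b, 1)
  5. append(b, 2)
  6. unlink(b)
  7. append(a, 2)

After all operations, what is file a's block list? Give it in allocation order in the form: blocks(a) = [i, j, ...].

blocks(a) = [1, 0, 2]

after create(b) → b:[0]  free=[F.........]
after create(a) → a:[1], b:[0]  free=[FF........]
after append(b, 1) → a:[1], b:[0, 2]  free=[FFF.......]
after append(b, 1) → a:[1], b:[0, 2, 3]  free=[FFFF......]
after append(b, 2) → a:[1], b:[0, 2, 3, 4, 5]  free=[FFFFFF....]
after unlink(b) → a:[1]  free=[.F........]
after append(a, 2) → a:[1, 0, 2]  free=[FFF.......]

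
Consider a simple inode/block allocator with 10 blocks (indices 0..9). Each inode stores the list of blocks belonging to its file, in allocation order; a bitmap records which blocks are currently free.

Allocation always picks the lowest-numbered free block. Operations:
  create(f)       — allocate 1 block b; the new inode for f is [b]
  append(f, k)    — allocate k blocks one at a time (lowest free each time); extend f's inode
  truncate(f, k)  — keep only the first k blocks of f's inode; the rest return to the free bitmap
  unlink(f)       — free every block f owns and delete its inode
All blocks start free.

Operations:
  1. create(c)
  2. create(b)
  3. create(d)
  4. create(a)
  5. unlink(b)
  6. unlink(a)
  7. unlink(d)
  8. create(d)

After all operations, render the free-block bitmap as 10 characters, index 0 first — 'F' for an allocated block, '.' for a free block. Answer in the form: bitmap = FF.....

bitmap = FF........

after create(c) → c:[0]  free=[F.........]
after create(b) → b:[1], c:[0]  free=[FF........]
after create(d) → b:[1], c:[0], d:[2]  free=[FFF.......]
after create(a) → a:[3], b:[1], c:[0], d:[2]  free=[FFFF......]
after unlink(b) → a:[3], c:[0], d:[2]  free=[F.FF......]
after unlink(a) → c:[0], d:[2]  free=[F.F.......]
after unlink(d) → c:[0]  free=[F.........]
after create(d) → c:[0], d:[1]  free=[FF........]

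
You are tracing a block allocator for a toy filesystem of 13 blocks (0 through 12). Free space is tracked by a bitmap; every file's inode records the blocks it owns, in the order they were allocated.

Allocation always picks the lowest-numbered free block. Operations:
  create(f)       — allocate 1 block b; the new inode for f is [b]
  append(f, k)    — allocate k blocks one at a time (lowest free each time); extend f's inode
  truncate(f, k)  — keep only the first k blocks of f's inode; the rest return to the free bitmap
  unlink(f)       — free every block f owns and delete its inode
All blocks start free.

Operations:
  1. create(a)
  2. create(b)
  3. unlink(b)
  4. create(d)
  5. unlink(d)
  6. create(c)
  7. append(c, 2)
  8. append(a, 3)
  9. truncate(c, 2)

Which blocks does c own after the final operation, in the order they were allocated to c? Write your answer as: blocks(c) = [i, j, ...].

create(a): bitmap=F............ | a=[0]
create(b): bitmap=FF........... | a=[0] b=[1]
unlink(b): bitmap=F............ | a=[0]
create(d): bitmap=FF........... | a=[0] d=[1]
unlink(d): bitmap=F............ | a=[0]
create(c): bitmap=FF........... | a=[0] c=[1]
append(c, 2): bitmap=FFFF......... | a=[0] c=[1, 2, 3]
append(a, 3): bitmap=FFFFFFF...... | a=[0, 4, 5, 6] c=[1, 2, 3]
truncate(c, 2): bitmap=FFF.FFF...... | a=[0, 4, 5, 6] c=[1, 2]

blocks(c) = [1, 2]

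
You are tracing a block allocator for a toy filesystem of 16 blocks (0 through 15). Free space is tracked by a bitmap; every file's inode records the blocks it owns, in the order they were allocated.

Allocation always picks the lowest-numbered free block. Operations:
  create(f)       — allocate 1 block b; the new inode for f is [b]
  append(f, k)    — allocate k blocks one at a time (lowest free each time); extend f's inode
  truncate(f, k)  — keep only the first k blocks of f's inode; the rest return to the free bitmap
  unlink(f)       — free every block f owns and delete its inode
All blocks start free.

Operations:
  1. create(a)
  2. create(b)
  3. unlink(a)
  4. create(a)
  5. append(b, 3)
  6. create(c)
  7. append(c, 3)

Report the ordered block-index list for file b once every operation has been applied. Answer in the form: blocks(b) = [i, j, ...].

blocks(b) = [1, 2, 3, 4]

after create(a) → a:[0]  free=[F...............]
after create(b) → a:[0], b:[1]  free=[FF..............]
after unlink(a) → b:[1]  free=[.F..............]
after create(a) → a:[0], b:[1]  free=[FF..............]
after append(b, 3) → a:[0], b:[1, 2, 3, 4]  free=[FFFFF...........]
after create(c) → a:[0], b:[1, 2, 3, 4], c:[5]  free=[FFFFFF..........]
after append(c, 3) → a:[0], b:[1, 2, 3, 4], c:[5, 6, 7, 8]  free=[FFFFFFFFF.......]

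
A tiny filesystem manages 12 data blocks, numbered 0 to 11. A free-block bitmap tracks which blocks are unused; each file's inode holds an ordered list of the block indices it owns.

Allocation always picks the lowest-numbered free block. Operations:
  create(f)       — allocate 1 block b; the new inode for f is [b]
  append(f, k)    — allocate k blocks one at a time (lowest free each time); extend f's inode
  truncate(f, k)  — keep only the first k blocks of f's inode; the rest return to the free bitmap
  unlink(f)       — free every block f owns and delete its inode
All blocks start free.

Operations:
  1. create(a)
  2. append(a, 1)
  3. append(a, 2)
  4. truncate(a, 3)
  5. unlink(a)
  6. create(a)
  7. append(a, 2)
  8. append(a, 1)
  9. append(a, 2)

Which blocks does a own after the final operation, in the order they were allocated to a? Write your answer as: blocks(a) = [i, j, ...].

blocks(a) = [0, 1, 2, 3, 4, 5]

[1] create(a) — a=0 (map F...........)
[2] append(a, 1) — a=0,1 (map FF..........)
[3] append(a, 2) — a=0,1,2,3 (map FFFF........)
[4] truncate(a, 3) — a=0,1,2 (map FFF.........)
[5] unlink(a) —  (map ............)
[6] create(a) — a=0 (map F...........)
[7] append(a, 2) — a=0,1,2 (map FFF.........)
[8] append(a, 1) — a=0,1,2,3 (map FFFF........)
[9] append(a, 2) — a=0,1,2,3,4,5 (map FFFFFF......)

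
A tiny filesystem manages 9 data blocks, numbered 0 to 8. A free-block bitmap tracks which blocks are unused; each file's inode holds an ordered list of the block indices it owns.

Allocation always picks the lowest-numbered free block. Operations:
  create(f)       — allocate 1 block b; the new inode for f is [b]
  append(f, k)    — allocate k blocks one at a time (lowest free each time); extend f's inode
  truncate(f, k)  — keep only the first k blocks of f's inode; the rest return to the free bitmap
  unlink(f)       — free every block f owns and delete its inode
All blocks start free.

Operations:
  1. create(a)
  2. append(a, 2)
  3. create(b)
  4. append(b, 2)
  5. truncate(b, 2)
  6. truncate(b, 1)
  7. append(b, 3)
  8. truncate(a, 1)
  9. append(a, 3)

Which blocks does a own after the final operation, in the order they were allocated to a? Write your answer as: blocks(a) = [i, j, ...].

blocks(a) = [0, 1, 2, 7]

[1] create(a) — a=0 (map F........)
[2] append(a, 2) — a=0,1,2 (map FFF......)
[3] create(b) — a=0,1,2 b=3 (map FFFF.....)
[4] append(b, 2) — a=0,1,2 b=3,4,5 (map FFFFFF...)
[5] truncate(b, 2) — a=0,1,2 b=3,4 (map FFFFF....)
[6] truncate(b, 1) — a=0,1,2 b=3 (map FFFF.....)
[7] append(b, 3) — a=0,1,2 b=3,4,5,6 (map FFFFFFF..)
[8] truncate(a, 1) — a=0 b=3,4,5,6 (map F..FFFF..)
[9] append(a, 3) — a=0,1,2,7 b=3,4,5,6 (map FFFFFFFF.)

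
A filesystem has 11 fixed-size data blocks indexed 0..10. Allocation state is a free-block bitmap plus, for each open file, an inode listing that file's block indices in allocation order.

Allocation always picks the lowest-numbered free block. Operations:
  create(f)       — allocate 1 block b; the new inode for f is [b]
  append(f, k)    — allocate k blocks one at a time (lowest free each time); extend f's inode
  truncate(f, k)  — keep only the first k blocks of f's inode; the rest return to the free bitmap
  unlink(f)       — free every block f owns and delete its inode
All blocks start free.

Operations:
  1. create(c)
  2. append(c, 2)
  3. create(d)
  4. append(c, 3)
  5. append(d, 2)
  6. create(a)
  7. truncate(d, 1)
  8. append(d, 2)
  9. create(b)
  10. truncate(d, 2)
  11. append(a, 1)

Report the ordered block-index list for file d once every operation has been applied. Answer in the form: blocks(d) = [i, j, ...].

after create(c) → c:[0]  free=[F..........]
after append(c, 2) → c:[0, 1, 2]  free=[FFF........]
after create(d) → c:[0, 1, 2], d:[3]  free=[FFFF.......]
after append(c, 3) → c:[0, 1, 2, 4, 5, 6], d:[3]  free=[FFFFFFF....]
after append(d, 2) → c:[0, 1, 2, 4, 5, 6], d:[3, 7, 8]  free=[FFFFFFFFF..]
after create(a) → a:[9], c:[0, 1, 2, 4, 5, 6], d:[3, 7, 8]  free=[FFFFFFFFFF.]
after truncate(d, 1) → a:[9], c:[0, 1, 2, 4, 5, 6], d:[3]  free=[FFFFFFF..F.]
after append(d, 2) → a:[9], c:[0, 1, 2, 4, 5, 6], d:[3, 7, 8]  free=[FFFFFFFFFF.]
after create(b) → a:[9], b:[10], c:[0, 1, 2, 4, 5, 6], d:[3, 7, 8]  free=[FFFFFFFFFFF]
after truncate(d, 2) → a:[9], b:[10], c:[0, 1, 2, 4, 5, 6], d:[3, 7]  free=[FFFFFFFF.FF]
after append(a, 1) → a:[9, 8], b:[10], c:[0, 1, 2, 4, 5, 6], d:[3, 7]  free=[FFFFFFFFFFF]

blocks(d) = [3, 7]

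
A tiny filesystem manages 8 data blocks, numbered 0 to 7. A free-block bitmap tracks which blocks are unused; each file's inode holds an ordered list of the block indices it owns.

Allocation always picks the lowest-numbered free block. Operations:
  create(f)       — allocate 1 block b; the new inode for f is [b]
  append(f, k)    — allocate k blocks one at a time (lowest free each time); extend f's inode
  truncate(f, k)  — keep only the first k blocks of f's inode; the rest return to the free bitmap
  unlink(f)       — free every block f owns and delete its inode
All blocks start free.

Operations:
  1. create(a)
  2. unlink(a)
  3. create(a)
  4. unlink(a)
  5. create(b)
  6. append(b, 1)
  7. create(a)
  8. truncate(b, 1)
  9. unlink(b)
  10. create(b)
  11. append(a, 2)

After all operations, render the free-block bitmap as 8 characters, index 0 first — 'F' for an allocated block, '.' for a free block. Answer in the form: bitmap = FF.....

bitmap = FFFF....

[1] create(a) — a=0 (map F.......)
[2] unlink(a) —  (map ........)
[3] create(a) — a=0 (map F.......)
[4] unlink(a) —  (map ........)
[5] create(b) — b=0 (map F.......)
[6] append(b, 1) — b=0,1 (map FF......)
[7] create(a) — a=2 b=0,1 (map FFF.....)
[8] truncate(b, 1) — a=2 b=0 (map F.F.....)
[9] unlink(b) — a=2 (map ..F.....)
[10] create(b) — a=2 b=0 (map F.F.....)
[11] append(a, 2) — a=2,1,3 b=0 (map FFFF....)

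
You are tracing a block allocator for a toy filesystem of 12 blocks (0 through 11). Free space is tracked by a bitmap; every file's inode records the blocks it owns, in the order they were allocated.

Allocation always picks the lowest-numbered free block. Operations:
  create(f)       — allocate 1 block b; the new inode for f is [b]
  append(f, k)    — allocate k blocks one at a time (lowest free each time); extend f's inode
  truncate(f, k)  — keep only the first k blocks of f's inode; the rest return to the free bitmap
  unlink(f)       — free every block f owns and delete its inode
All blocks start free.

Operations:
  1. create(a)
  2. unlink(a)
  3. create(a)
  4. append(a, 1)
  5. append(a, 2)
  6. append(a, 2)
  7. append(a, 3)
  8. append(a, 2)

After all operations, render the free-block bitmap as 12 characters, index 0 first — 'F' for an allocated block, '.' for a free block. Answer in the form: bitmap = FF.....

after create(a) → a:[0]  free=[F...........]
after unlink(a) →   free=[............]
after create(a) → a:[0]  free=[F...........]
after append(a, 1) → a:[0, 1]  free=[FF..........]
after append(a, 2) → a:[0, 1, 2, 3]  free=[FFFF........]
after append(a, 2) → a:[0, 1, 2, 3, 4, 5]  free=[FFFFFF......]
after append(a, 3) → a:[0, 1, 2, 3, 4, 5, 6, 7, 8]  free=[FFFFFFFFF...]
after append(a, 2) → a:[0, 1, 2, 3, 4, 5, 6, 7, 8, 9, 10]  free=[FFFFFFFFFFF.]

bitmap = FFFFFFFFFFF.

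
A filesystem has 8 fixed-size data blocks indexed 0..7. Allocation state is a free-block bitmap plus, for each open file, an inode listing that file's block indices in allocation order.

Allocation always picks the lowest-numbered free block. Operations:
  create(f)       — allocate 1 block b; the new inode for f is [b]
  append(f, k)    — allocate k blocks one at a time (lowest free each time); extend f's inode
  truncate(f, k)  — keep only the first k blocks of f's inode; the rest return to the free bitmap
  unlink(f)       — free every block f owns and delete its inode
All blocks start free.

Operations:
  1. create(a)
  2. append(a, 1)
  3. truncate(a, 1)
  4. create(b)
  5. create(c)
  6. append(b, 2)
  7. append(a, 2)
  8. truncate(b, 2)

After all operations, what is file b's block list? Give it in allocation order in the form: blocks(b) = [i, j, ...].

blocks(b) = [1, 3]

create(a): bitmap=F....... | a=[0]
append(a, 1): bitmap=FF...... | a=[0, 1]
truncate(a, 1): bitmap=F....... | a=[0]
create(b): bitmap=FF...... | a=[0] b=[1]
create(c): bitmap=FFF..... | a=[0] b=[1] c=[2]
append(b, 2): bitmap=FFFFF... | a=[0] b=[1, 3, 4] c=[2]
append(a, 2): bitmap=FFFFFFF. | a=[0, 5, 6] b=[1, 3, 4] c=[2]
truncate(b, 2): bitmap=FFFF.FF. | a=[0, 5, 6] b=[1, 3] c=[2]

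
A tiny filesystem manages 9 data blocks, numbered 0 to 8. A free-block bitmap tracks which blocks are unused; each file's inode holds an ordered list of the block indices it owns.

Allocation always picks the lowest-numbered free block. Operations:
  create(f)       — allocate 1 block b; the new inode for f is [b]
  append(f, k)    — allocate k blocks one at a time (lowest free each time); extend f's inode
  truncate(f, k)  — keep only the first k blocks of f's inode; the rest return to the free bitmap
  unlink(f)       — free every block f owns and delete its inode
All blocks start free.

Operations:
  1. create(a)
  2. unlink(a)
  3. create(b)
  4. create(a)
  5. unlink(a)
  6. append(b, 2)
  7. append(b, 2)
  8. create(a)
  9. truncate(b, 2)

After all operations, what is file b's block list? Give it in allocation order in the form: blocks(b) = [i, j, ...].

blocks(b) = [0, 1]

[1] create(a) — a=0 (map F........)
[2] unlink(a) —  (map .........)
[3] create(b) — b=0 (map F........)
[4] create(a) — a=1 b=0 (map FF.......)
[5] unlink(a) — b=0 (map F........)
[6] append(b, 2) — b=0,1,2 (map FFF......)
[7] append(b, 2) — b=0,1,2,3,4 (map FFFFF....)
[8] create(a) — a=5 b=0,1,2,3,4 (map FFFFFF...)
[9] truncate(b, 2) — a=5 b=0,1 (map FF...F...)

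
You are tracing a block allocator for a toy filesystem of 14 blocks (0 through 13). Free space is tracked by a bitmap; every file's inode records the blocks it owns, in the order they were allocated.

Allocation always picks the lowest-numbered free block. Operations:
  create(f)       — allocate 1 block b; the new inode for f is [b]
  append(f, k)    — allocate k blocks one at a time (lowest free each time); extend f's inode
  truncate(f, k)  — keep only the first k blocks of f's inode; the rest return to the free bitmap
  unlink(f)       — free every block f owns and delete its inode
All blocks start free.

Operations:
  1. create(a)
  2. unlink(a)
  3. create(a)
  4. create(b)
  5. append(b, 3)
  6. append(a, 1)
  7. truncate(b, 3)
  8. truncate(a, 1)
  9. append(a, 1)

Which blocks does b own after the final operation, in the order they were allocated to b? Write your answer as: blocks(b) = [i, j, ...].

create(a): bitmap=F............. | a=[0]
unlink(a): bitmap=.............. | 
create(a): bitmap=F............. | a=[0]
create(b): bitmap=FF............ | a=[0] b=[1]
append(b, 3): bitmap=FFFFF......... | a=[0] b=[1, 2, 3, 4]
append(a, 1): bitmap=FFFFFF........ | a=[0, 5] b=[1, 2, 3, 4]
truncate(b, 3): bitmap=FFFF.F........ | a=[0, 5] b=[1, 2, 3]
truncate(a, 1): bitmap=FFFF.......... | a=[0] b=[1, 2, 3]
append(a, 1): bitmap=FFFFF......... | a=[0, 4] b=[1, 2, 3]

blocks(b) = [1, 2, 3]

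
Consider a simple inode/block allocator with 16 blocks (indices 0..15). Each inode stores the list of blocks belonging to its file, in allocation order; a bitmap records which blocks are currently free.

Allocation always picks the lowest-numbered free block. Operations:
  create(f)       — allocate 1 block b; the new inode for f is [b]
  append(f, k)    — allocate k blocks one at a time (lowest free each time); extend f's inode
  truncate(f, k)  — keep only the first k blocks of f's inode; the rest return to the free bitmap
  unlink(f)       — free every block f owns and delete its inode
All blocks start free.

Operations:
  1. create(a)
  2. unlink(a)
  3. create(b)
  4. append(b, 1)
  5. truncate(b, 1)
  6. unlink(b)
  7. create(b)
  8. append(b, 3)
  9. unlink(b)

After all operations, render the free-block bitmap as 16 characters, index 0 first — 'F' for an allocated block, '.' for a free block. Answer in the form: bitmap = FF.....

after create(a) → a:[0]  free=[F...............]
after unlink(a) →   free=[................]
after create(b) → b:[0]  free=[F...............]
after append(b, 1) → b:[0, 1]  free=[FF..............]
after truncate(b, 1) → b:[0]  free=[F...............]
after unlink(b) →   free=[................]
after create(b) → b:[0]  free=[F...............]
after append(b, 3) → b:[0, 1, 2, 3]  free=[FFFF............]
after unlink(b) →   free=[................]

bitmap = ................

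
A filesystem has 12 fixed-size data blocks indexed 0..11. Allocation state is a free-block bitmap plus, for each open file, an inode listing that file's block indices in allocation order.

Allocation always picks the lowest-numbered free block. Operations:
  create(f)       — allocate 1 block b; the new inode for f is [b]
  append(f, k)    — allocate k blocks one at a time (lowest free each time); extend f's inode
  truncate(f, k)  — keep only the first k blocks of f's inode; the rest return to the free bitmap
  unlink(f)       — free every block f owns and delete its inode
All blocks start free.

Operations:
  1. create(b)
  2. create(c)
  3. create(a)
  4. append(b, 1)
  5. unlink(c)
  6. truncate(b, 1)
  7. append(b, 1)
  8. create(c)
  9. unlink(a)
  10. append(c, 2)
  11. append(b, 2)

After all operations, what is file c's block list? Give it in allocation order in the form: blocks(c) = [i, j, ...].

blocks(c) = [3, 2, 4]

  1. create(b)  ⇒  F...........  {b→[0]}
  2. create(c)  ⇒  FF..........  {b→[0]; c→[1]}
  3. create(a)  ⇒  FFF.........  {a→[2]; b→[0]; c→[1]}
  4. append(b, 1)  ⇒  FFFF........  {a→[2]; b→[0, 3]; c→[1]}
  5. unlink(c)  ⇒  F.FF........  {a→[2]; b→[0, 3]}
  6. truncate(b, 1)  ⇒  F.F.........  {a→[2]; b→[0]}
  7. append(b, 1)  ⇒  FFF.........  {a→[2]; b→[0, 1]}
  8. create(c)  ⇒  FFFF........  {a→[2]; b→[0, 1]; c→[3]}
  9. unlink(a)  ⇒  FF.F........  {b→[0, 1]; c→[3]}
  10. append(c, 2)  ⇒  FFFFF.......  {b→[0, 1]; c→[3, 2, 4]}
  11. append(b, 2)  ⇒  FFFFFFF.....  {b→[0, 1, 5, 6]; c→[3, 2, 4]}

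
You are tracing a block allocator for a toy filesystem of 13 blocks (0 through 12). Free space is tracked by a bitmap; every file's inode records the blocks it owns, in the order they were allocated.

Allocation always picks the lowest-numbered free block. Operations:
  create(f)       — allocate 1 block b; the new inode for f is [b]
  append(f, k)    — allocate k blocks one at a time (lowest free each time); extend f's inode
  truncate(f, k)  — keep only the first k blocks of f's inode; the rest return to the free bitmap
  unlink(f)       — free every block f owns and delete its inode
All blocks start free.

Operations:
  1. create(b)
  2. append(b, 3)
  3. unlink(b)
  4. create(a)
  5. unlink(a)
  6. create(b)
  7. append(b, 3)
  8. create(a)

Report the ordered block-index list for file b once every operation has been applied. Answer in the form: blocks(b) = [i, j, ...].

create(b): bitmap=F............ | b=[0]
append(b, 3): bitmap=FFFF......... | b=[0, 1, 2, 3]
unlink(b): bitmap=............. | 
create(a): bitmap=F............ | a=[0]
unlink(a): bitmap=............. | 
create(b): bitmap=F............ | b=[0]
append(b, 3): bitmap=FFFF......... | b=[0, 1, 2, 3]
create(a): bitmap=FFFFF........ | a=[4] b=[0, 1, 2, 3]

blocks(b) = [0, 1, 2, 3]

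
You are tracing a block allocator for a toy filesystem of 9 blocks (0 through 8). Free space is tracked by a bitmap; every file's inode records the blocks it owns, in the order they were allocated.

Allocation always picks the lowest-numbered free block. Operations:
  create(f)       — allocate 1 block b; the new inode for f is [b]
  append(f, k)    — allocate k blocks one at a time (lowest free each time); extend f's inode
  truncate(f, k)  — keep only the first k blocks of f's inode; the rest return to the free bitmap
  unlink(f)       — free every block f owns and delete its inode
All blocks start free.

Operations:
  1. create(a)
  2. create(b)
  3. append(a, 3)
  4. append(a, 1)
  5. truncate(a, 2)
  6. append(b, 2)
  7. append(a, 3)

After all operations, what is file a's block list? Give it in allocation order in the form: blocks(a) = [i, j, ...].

after create(a) → a:[0]  free=[F........]
after create(b) → a:[0], b:[1]  free=[FF.......]
after append(a, 3) → a:[0, 2, 3, 4], b:[1]  free=[FFFFF....]
after append(a, 1) → a:[0, 2, 3, 4, 5], b:[1]  free=[FFFFFF...]
after truncate(a, 2) → a:[0, 2], b:[1]  free=[FFF......]
after append(b, 2) → a:[0, 2], b:[1, 3, 4]  free=[FFFFF....]
after append(a, 3) → a:[0, 2, 5, 6, 7], b:[1, 3, 4]  free=[FFFFFFFF.]

blocks(a) = [0, 2, 5, 6, 7]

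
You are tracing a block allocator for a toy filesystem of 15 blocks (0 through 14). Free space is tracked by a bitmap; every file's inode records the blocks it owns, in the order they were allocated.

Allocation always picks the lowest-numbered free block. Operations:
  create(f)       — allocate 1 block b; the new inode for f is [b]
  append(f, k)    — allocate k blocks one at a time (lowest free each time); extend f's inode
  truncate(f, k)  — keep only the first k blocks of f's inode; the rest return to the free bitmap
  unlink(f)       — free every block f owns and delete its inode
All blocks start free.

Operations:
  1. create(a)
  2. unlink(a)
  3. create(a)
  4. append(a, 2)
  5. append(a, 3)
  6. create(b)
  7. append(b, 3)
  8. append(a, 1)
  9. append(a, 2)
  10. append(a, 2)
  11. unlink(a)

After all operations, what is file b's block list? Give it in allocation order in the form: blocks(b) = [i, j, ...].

blocks(b) = [6, 7, 8, 9]

after create(a) → a:[0]  free=[F..............]
after unlink(a) →   free=[...............]
after create(a) → a:[0]  free=[F..............]
after append(a, 2) → a:[0, 1, 2]  free=[FFF............]
after append(a, 3) → a:[0, 1, 2, 3, 4, 5]  free=[FFFFFF.........]
after create(b) → a:[0, 1, 2, 3, 4, 5], b:[6]  free=[FFFFFFF........]
after append(b, 3) → a:[0, 1, 2, 3, 4, 5], b:[6, 7, 8, 9]  free=[FFFFFFFFFF.....]
after append(a, 1) → a:[0, 1, 2, 3, 4, 5, 10], b:[6, 7, 8, 9]  free=[FFFFFFFFFFF....]
after append(a, 2) → a:[0, 1, 2, 3, 4, 5, 10, 11, 12], b:[6, 7, 8, 9]  free=[FFFFFFFFFFFFF..]
after append(a, 2) → a:[0, 1, 2, 3, 4, 5, 10, 11, 12, 13, 14], b:[6, 7, 8, 9]  free=[FFFFFFFFFFFFFFF]
after unlink(a) → b:[6, 7, 8, 9]  free=[......FFFF.....]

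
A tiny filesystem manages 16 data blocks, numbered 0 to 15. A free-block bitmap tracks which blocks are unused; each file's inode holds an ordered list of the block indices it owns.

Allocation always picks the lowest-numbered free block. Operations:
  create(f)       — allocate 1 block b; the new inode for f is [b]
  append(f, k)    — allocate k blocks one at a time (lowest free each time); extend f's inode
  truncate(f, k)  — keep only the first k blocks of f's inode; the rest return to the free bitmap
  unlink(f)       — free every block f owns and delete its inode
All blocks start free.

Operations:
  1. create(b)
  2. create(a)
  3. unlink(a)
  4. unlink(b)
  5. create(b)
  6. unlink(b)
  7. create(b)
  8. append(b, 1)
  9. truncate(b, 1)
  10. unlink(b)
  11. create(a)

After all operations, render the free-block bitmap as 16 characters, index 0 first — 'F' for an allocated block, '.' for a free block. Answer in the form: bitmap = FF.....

bitmap = F...............

[1] create(b) — b=0 (map F...............)
[2] create(a) — a=1 b=0 (map FF..............)
[3] unlink(a) — b=0 (map F...............)
[4] unlink(b) —  (map ................)
[5] create(b) — b=0 (map F...............)
[6] unlink(b) —  (map ................)
[7] create(b) — b=0 (map F...............)
[8] append(b, 1) — b=0,1 (map FF..............)
[9] truncate(b, 1) — b=0 (map F...............)
[10] unlink(b) —  (map ................)
[11] create(a) — a=0 (map F...............)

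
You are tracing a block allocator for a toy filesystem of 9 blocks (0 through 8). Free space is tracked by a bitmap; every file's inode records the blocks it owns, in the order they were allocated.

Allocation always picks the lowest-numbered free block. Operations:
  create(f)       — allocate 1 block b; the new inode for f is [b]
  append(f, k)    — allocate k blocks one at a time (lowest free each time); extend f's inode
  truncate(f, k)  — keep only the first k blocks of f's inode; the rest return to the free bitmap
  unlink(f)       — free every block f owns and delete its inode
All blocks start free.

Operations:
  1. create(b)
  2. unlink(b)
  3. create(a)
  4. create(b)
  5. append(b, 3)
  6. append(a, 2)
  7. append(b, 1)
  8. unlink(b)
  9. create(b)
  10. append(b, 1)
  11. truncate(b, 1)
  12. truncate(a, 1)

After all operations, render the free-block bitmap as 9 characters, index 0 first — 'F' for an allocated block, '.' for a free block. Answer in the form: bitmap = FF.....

[1] create(b) — b=0 (map F........)
[2] unlink(b) —  (map .........)
[3] create(a) — a=0 (map F........)
[4] create(b) — a=0 b=1 (map FF.......)
[5] append(b, 3) — a=0 b=1,2,3,4 (map FFFFF....)
[6] append(a, 2) — a=0,5,6 b=1,2,3,4 (map FFFFFFF..)
[7] append(b, 1) — a=0,5,6 b=1,2,3,4,7 (map FFFFFFFF.)
[8] unlink(b) — a=0,5,6 (map F....FF..)
[9] create(b) — a=0,5,6 b=1 (map FF...FF..)
[10] append(b, 1) — a=0,5,6 b=1,2 (map FFF..FF..)
[11] truncate(b, 1) — a=0,5,6 b=1 (map FF...FF..)
[12] truncate(a, 1) — a=0 b=1 (map FF.......)

bitmap = FF.......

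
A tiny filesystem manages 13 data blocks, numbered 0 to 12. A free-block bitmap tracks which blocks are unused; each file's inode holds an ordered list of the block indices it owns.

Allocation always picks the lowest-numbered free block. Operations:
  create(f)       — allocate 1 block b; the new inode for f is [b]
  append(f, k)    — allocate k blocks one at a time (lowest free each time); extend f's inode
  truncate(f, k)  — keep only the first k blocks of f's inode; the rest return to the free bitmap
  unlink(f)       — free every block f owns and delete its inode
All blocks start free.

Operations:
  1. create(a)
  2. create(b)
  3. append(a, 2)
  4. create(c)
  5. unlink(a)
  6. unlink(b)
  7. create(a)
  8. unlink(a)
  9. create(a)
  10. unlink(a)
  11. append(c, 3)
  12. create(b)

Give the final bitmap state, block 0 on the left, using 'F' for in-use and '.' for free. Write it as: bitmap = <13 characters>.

after create(a) → a:[0]  free=[F............]
after create(b) → a:[0], b:[1]  free=[FF...........]
after append(a, 2) → a:[0, 2, 3], b:[1]  free=[FFFF.........]
after create(c) → a:[0, 2, 3], b:[1], c:[4]  free=[FFFFF........]
after unlink(a) → b:[1], c:[4]  free=[.F..F........]
after unlink(b) → c:[4]  free=[....F........]
after create(a) → a:[0], c:[4]  free=[F...F........]
after unlink(a) → c:[4]  free=[....F........]
after create(a) → a:[0], c:[4]  free=[F...F........]
after unlink(a) → c:[4]  free=[....F........]
after append(c, 3) → c:[4, 0, 1, 2]  free=[FFF.F........]
after create(b) → b:[3], c:[4, 0, 1, 2]  free=[FFFFF........]

bitmap = FFFFF........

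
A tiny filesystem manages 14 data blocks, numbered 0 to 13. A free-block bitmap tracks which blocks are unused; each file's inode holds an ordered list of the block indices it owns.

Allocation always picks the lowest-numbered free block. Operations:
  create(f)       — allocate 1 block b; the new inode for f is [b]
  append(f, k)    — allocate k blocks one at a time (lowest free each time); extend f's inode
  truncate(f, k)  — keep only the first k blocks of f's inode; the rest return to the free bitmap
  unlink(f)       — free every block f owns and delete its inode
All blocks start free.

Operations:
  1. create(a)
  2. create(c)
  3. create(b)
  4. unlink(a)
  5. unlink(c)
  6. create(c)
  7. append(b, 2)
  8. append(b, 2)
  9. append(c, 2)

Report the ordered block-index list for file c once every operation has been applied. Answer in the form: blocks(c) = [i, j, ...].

[1] create(a) — a=0 (map F.............)
[2] create(c) — a=0 c=1 (map FF............)
[3] create(b) — a=0 b=2 c=1 (map FFF...........)
[4] unlink(a) — b=2 c=1 (map .FF...........)
[5] unlink(c) — b=2 (map ..F...........)
[6] create(c) — b=2 c=0 (map F.F...........)
[7] append(b, 2) — b=2,1,3 c=0 (map FFFF..........)
[8] append(b, 2) — b=2,1,3,4,5 c=0 (map FFFFFF........)
[9] append(c, 2) — b=2,1,3,4,5 c=0,6,7 (map FFFFFFFF......)

blocks(c) = [0, 6, 7]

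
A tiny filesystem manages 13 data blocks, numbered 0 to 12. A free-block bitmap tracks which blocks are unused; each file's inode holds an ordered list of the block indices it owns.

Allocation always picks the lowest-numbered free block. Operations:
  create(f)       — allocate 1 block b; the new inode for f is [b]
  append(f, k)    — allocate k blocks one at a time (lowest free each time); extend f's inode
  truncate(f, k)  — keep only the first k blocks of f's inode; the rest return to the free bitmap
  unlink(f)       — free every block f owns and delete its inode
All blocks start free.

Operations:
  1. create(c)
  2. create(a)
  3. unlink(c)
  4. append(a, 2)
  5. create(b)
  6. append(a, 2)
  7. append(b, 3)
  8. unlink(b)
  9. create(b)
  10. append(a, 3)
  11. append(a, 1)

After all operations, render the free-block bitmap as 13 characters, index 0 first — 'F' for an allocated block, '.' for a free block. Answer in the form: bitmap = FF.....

create(c): bitmap=F............ | c=[0]
create(a): bitmap=FF........... | a=[1] c=[0]
unlink(c): bitmap=.F........... | a=[1]
append(a, 2): bitmap=FFF.......... | a=[1, 0, 2]
create(b): bitmap=FFFF......... | a=[1, 0, 2] b=[3]
append(a, 2): bitmap=FFFFFF....... | a=[1, 0, 2, 4, 5] b=[3]
append(b, 3): bitmap=FFFFFFFFF.... | a=[1, 0, 2, 4, 5] b=[3, 6, 7, 8]
unlink(b): bitmap=FFF.FF....... | a=[1, 0, 2, 4, 5]
create(b): bitmap=FFFFFF....... | a=[1, 0, 2, 4, 5] b=[3]
append(a, 3): bitmap=FFFFFFFFF.... | a=[1, 0, 2, 4, 5, 6, 7, 8] b=[3]
append(a, 1): bitmap=FFFFFFFFFF... | a=[1, 0, 2, 4, 5, 6, 7, 8, 9] b=[3]

bitmap = FFFFFFFFFF...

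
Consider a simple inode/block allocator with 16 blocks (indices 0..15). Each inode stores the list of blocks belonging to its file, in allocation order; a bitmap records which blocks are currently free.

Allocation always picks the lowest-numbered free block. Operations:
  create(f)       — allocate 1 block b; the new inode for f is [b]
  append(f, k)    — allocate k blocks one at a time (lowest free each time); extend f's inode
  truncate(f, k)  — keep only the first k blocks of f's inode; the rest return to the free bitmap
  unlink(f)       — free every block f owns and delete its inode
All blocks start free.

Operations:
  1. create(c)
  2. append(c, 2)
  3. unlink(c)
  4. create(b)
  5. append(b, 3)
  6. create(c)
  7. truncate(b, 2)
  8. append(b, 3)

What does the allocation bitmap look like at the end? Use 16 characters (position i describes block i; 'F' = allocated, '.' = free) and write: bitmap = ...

create(c): bitmap=F............... | c=[0]
append(c, 2): bitmap=FFF............. | c=[0, 1, 2]
unlink(c): bitmap=................ | 
create(b): bitmap=F............... | b=[0]
append(b, 3): bitmap=FFFF............ | b=[0, 1, 2, 3]
create(c): bitmap=FFFFF........... | b=[0, 1, 2, 3] c=[4]
truncate(b, 2): bitmap=FF..F........... | b=[0, 1] c=[4]
append(b, 3): bitmap=FFFFFF.......... | b=[0, 1, 2, 3, 5] c=[4]

bitmap = FFFFFF..........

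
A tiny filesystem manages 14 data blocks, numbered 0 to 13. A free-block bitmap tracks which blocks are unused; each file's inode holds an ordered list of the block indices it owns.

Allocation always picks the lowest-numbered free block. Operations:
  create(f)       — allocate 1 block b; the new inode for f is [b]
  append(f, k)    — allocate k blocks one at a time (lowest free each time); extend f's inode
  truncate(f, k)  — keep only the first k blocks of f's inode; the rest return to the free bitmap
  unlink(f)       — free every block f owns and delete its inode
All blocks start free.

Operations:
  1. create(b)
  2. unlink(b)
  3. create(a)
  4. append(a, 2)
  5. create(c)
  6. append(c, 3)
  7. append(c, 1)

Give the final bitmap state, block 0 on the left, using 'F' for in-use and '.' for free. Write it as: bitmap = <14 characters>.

bitmap = FFFFFFFF......

  1. create(b)  ⇒  F.............  {b→[0]}
  2. unlink(b)  ⇒  ..............  {}
  3. create(a)  ⇒  F.............  {a→[0]}
  4. append(a, 2)  ⇒  FFF...........  {a→[0, 1, 2]}
  5. create(c)  ⇒  FFFF..........  {a→[0, 1, 2]; c→[3]}
  6. append(c, 3)  ⇒  FFFFFFF.......  {a→[0, 1, 2]; c→[3, 4, 5, 6]}
  7. append(c, 1)  ⇒  FFFFFFFF......  {a→[0, 1, 2]; c→[3, 4, 5, 6, 7]}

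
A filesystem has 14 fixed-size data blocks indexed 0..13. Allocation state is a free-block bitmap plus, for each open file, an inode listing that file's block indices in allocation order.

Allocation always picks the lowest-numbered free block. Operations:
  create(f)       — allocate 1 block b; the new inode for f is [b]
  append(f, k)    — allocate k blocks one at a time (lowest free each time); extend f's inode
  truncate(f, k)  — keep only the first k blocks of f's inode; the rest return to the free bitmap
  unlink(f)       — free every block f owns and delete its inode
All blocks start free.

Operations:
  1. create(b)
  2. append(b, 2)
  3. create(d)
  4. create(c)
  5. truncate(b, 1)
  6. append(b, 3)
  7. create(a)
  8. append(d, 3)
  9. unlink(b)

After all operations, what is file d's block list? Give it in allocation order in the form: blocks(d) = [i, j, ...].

blocks(d) = [3, 7, 8, 9]

after create(b) → b:[0]  free=[F.............]
after append(b, 2) → b:[0, 1, 2]  free=[FFF...........]
after create(d) → b:[0, 1, 2], d:[3]  free=[FFFF..........]
after create(c) → b:[0, 1, 2], c:[4], d:[3]  free=[FFFFF.........]
after truncate(b, 1) → b:[0], c:[4], d:[3]  free=[F..FF.........]
after append(b, 3) → b:[0, 1, 2, 5], c:[4], d:[3]  free=[FFFFFF........]
after create(a) → a:[6], b:[0, 1, 2, 5], c:[4], d:[3]  free=[FFFFFFF.......]
after append(d, 3) → a:[6], b:[0, 1, 2, 5], c:[4], d:[3, 7, 8, 9]  free=[FFFFFFFFFF....]
after unlink(b) → a:[6], c:[4], d:[3, 7, 8, 9]  free=[...FF.FFFF....]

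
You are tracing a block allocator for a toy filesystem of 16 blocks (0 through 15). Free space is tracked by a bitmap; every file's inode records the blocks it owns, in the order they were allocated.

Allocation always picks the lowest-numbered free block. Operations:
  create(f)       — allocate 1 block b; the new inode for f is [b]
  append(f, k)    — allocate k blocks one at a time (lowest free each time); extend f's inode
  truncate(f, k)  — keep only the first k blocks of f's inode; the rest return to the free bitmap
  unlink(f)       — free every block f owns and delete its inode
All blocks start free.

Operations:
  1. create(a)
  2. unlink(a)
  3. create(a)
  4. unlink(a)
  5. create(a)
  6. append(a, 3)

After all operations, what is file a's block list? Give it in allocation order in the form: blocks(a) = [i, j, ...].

after create(a) → a:[0]  free=[F...............]
after unlink(a) →   free=[................]
after create(a) → a:[0]  free=[F...............]
after unlink(a) →   free=[................]
after create(a) → a:[0]  free=[F...............]
after append(a, 3) → a:[0, 1, 2, 3]  free=[FFFF............]

blocks(a) = [0, 1, 2, 3]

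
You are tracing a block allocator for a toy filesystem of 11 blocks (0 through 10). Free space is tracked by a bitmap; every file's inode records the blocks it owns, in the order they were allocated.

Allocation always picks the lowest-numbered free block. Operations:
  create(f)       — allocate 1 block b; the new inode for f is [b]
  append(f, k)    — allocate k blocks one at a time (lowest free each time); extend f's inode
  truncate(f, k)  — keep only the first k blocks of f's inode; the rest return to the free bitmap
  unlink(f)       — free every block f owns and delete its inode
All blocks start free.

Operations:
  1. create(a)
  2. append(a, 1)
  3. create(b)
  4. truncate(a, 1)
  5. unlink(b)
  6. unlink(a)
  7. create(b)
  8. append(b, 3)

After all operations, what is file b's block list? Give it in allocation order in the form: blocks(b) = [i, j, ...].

create(a): bitmap=F.......... | a=[0]
append(a, 1): bitmap=FF......... | a=[0, 1]
create(b): bitmap=FFF........ | a=[0, 1] b=[2]
truncate(a, 1): bitmap=F.F........ | a=[0] b=[2]
unlink(b): bitmap=F.......... | a=[0]
unlink(a): bitmap=........... | 
create(b): bitmap=F.......... | b=[0]
append(b, 3): bitmap=FFFF....... | b=[0, 1, 2, 3]

blocks(b) = [0, 1, 2, 3]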